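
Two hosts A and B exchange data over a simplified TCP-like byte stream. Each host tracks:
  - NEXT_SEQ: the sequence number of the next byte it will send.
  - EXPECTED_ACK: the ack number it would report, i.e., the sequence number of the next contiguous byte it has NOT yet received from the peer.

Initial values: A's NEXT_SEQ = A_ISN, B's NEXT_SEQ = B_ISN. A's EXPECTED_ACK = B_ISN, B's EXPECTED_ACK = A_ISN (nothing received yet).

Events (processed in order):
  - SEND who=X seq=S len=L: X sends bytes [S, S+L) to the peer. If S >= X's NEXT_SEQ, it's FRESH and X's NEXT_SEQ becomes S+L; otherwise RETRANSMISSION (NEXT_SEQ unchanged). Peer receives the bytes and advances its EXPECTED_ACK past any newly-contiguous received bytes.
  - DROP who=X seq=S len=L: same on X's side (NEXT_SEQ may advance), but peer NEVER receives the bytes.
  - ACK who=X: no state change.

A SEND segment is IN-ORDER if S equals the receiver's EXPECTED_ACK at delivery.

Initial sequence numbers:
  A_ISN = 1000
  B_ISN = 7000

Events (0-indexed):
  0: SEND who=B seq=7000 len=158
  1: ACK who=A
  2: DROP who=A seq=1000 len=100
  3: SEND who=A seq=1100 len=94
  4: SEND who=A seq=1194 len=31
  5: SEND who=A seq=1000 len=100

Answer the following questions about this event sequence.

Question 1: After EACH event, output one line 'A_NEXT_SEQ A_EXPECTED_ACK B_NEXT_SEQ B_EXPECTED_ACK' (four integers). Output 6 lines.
1000 7158 7158 1000
1000 7158 7158 1000
1100 7158 7158 1000
1194 7158 7158 1000
1225 7158 7158 1000
1225 7158 7158 1225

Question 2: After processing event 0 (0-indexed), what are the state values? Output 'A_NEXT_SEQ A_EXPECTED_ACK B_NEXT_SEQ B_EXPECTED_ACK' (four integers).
After event 0: A_seq=1000 A_ack=7158 B_seq=7158 B_ack=1000

1000 7158 7158 1000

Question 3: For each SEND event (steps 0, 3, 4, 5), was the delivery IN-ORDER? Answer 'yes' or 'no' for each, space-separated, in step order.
Answer: yes no no yes

Derivation:
Step 0: SEND seq=7000 -> in-order
Step 3: SEND seq=1100 -> out-of-order
Step 4: SEND seq=1194 -> out-of-order
Step 5: SEND seq=1000 -> in-order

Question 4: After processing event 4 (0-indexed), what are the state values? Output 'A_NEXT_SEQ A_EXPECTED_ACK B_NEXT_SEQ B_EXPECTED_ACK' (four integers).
After event 0: A_seq=1000 A_ack=7158 B_seq=7158 B_ack=1000
After event 1: A_seq=1000 A_ack=7158 B_seq=7158 B_ack=1000
After event 2: A_seq=1100 A_ack=7158 B_seq=7158 B_ack=1000
After event 3: A_seq=1194 A_ack=7158 B_seq=7158 B_ack=1000
After event 4: A_seq=1225 A_ack=7158 B_seq=7158 B_ack=1000

1225 7158 7158 1000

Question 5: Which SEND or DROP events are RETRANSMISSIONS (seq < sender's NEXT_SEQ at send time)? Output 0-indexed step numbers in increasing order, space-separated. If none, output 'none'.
Answer: 5

Derivation:
Step 0: SEND seq=7000 -> fresh
Step 2: DROP seq=1000 -> fresh
Step 3: SEND seq=1100 -> fresh
Step 4: SEND seq=1194 -> fresh
Step 5: SEND seq=1000 -> retransmit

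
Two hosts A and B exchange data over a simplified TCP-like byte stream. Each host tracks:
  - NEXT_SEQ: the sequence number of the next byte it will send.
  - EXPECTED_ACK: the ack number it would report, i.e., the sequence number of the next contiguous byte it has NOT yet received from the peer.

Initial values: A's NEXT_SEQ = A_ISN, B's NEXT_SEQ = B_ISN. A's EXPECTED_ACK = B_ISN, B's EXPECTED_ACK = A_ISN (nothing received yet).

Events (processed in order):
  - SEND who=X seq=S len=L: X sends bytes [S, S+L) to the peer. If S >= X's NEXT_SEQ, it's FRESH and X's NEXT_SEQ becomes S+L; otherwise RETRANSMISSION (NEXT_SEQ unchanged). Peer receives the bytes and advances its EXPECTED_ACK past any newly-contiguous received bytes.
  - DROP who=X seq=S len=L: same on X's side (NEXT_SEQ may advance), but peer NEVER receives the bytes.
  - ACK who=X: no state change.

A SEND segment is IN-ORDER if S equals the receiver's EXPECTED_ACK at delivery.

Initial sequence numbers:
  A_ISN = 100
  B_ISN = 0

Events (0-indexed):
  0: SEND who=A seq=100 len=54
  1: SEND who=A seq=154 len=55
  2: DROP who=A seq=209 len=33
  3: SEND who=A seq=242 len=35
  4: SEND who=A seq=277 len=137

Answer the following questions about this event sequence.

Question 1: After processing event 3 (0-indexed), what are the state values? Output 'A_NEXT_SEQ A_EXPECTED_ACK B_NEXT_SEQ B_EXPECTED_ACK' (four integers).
After event 0: A_seq=154 A_ack=0 B_seq=0 B_ack=154
After event 1: A_seq=209 A_ack=0 B_seq=0 B_ack=209
After event 2: A_seq=242 A_ack=0 B_seq=0 B_ack=209
After event 3: A_seq=277 A_ack=0 B_seq=0 B_ack=209

277 0 0 209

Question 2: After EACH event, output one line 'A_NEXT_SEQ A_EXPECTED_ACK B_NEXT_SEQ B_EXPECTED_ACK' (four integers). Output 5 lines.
154 0 0 154
209 0 0 209
242 0 0 209
277 0 0 209
414 0 0 209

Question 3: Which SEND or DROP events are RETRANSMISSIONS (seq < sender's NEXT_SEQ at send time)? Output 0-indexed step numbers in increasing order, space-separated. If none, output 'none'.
Step 0: SEND seq=100 -> fresh
Step 1: SEND seq=154 -> fresh
Step 2: DROP seq=209 -> fresh
Step 3: SEND seq=242 -> fresh
Step 4: SEND seq=277 -> fresh

Answer: none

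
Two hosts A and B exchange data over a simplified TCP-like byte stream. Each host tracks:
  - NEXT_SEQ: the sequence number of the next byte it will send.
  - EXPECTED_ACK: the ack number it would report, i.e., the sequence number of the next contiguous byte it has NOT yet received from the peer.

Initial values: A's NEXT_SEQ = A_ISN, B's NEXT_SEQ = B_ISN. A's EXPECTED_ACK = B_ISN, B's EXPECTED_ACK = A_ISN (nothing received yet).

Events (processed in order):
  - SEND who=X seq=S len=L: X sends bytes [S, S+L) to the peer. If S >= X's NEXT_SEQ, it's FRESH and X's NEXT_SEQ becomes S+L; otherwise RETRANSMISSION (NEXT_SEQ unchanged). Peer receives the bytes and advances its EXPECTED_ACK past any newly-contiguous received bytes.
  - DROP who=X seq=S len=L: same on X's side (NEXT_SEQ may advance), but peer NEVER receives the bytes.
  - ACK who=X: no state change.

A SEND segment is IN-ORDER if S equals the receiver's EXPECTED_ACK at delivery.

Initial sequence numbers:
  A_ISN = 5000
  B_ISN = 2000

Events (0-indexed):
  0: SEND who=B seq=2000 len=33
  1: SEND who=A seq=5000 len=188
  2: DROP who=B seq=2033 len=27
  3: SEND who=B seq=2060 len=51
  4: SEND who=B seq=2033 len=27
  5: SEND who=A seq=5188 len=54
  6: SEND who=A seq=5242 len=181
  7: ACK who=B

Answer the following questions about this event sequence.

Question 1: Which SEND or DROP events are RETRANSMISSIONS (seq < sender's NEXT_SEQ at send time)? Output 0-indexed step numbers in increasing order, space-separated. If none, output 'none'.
Answer: 4

Derivation:
Step 0: SEND seq=2000 -> fresh
Step 1: SEND seq=5000 -> fresh
Step 2: DROP seq=2033 -> fresh
Step 3: SEND seq=2060 -> fresh
Step 4: SEND seq=2033 -> retransmit
Step 5: SEND seq=5188 -> fresh
Step 6: SEND seq=5242 -> fresh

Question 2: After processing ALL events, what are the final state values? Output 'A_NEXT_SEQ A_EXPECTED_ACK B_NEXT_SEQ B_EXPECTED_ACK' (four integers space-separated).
Answer: 5423 2111 2111 5423

Derivation:
After event 0: A_seq=5000 A_ack=2033 B_seq=2033 B_ack=5000
After event 1: A_seq=5188 A_ack=2033 B_seq=2033 B_ack=5188
After event 2: A_seq=5188 A_ack=2033 B_seq=2060 B_ack=5188
After event 3: A_seq=5188 A_ack=2033 B_seq=2111 B_ack=5188
After event 4: A_seq=5188 A_ack=2111 B_seq=2111 B_ack=5188
After event 5: A_seq=5242 A_ack=2111 B_seq=2111 B_ack=5242
After event 6: A_seq=5423 A_ack=2111 B_seq=2111 B_ack=5423
After event 7: A_seq=5423 A_ack=2111 B_seq=2111 B_ack=5423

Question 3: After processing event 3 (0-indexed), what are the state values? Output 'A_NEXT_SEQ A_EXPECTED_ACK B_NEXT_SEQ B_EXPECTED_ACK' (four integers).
After event 0: A_seq=5000 A_ack=2033 B_seq=2033 B_ack=5000
After event 1: A_seq=5188 A_ack=2033 B_seq=2033 B_ack=5188
After event 2: A_seq=5188 A_ack=2033 B_seq=2060 B_ack=5188
After event 3: A_seq=5188 A_ack=2033 B_seq=2111 B_ack=5188

5188 2033 2111 5188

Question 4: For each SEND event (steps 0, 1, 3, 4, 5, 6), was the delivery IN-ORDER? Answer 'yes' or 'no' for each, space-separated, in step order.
Step 0: SEND seq=2000 -> in-order
Step 1: SEND seq=5000 -> in-order
Step 3: SEND seq=2060 -> out-of-order
Step 4: SEND seq=2033 -> in-order
Step 5: SEND seq=5188 -> in-order
Step 6: SEND seq=5242 -> in-order

Answer: yes yes no yes yes yes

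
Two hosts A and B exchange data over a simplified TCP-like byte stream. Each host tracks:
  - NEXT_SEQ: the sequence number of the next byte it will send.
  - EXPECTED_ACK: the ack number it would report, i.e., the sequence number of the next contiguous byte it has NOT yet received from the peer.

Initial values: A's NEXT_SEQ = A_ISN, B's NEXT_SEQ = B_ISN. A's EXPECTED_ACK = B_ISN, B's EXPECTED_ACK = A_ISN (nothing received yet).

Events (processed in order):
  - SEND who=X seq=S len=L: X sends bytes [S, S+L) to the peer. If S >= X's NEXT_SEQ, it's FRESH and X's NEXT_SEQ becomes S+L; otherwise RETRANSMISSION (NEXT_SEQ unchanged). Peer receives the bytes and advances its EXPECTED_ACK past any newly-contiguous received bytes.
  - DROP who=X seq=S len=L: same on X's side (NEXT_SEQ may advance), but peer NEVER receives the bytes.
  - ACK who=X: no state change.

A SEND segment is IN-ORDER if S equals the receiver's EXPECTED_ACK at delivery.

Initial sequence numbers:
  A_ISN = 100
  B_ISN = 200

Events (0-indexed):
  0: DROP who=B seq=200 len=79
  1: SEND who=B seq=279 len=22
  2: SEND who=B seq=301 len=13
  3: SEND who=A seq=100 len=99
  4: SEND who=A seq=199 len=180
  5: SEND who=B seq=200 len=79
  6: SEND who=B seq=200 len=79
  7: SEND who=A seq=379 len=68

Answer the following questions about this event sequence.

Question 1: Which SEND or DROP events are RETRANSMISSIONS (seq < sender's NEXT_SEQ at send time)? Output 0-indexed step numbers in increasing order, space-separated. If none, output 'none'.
Step 0: DROP seq=200 -> fresh
Step 1: SEND seq=279 -> fresh
Step 2: SEND seq=301 -> fresh
Step 3: SEND seq=100 -> fresh
Step 4: SEND seq=199 -> fresh
Step 5: SEND seq=200 -> retransmit
Step 6: SEND seq=200 -> retransmit
Step 7: SEND seq=379 -> fresh

Answer: 5 6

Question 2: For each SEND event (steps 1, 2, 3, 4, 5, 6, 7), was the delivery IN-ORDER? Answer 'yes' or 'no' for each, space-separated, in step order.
Step 1: SEND seq=279 -> out-of-order
Step 2: SEND seq=301 -> out-of-order
Step 3: SEND seq=100 -> in-order
Step 4: SEND seq=199 -> in-order
Step 5: SEND seq=200 -> in-order
Step 6: SEND seq=200 -> out-of-order
Step 7: SEND seq=379 -> in-order

Answer: no no yes yes yes no yes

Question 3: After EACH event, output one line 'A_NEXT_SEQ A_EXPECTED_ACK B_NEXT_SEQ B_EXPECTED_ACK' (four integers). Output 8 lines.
100 200 279 100
100 200 301 100
100 200 314 100
199 200 314 199
379 200 314 379
379 314 314 379
379 314 314 379
447 314 314 447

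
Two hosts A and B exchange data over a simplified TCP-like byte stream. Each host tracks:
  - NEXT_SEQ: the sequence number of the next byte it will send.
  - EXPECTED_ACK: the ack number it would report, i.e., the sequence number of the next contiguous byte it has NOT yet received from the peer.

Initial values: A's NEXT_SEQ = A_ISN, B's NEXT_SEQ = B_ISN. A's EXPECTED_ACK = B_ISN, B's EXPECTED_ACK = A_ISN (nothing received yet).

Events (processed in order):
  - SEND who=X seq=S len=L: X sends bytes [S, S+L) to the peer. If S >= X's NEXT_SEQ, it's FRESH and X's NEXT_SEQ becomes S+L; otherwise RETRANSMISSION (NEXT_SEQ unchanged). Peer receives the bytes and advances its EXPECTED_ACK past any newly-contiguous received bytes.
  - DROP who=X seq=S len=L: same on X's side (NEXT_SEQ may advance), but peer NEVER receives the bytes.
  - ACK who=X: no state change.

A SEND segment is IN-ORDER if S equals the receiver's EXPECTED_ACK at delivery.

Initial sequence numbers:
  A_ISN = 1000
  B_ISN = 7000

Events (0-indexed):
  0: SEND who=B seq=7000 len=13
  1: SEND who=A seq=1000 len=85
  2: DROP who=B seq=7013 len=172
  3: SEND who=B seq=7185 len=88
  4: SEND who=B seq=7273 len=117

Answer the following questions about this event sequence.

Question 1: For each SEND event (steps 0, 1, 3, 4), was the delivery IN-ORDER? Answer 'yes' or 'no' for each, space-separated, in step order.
Answer: yes yes no no

Derivation:
Step 0: SEND seq=7000 -> in-order
Step 1: SEND seq=1000 -> in-order
Step 3: SEND seq=7185 -> out-of-order
Step 4: SEND seq=7273 -> out-of-order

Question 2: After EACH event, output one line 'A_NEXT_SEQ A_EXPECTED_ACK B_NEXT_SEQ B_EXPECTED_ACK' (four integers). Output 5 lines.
1000 7013 7013 1000
1085 7013 7013 1085
1085 7013 7185 1085
1085 7013 7273 1085
1085 7013 7390 1085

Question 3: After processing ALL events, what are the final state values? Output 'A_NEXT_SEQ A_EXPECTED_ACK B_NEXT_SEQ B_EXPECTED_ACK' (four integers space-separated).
Answer: 1085 7013 7390 1085

Derivation:
After event 0: A_seq=1000 A_ack=7013 B_seq=7013 B_ack=1000
After event 1: A_seq=1085 A_ack=7013 B_seq=7013 B_ack=1085
After event 2: A_seq=1085 A_ack=7013 B_seq=7185 B_ack=1085
After event 3: A_seq=1085 A_ack=7013 B_seq=7273 B_ack=1085
After event 4: A_seq=1085 A_ack=7013 B_seq=7390 B_ack=1085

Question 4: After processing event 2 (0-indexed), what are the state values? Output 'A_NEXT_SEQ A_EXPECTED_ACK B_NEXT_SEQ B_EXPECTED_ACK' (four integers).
After event 0: A_seq=1000 A_ack=7013 B_seq=7013 B_ack=1000
After event 1: A_seq=1085 A_ack=7013 B_seq=7013 B_ack=1085
After event 2: A_seq=1085 A_ack=7013 B_seq=7185 B_ack=1085

1085 7013 7185 1085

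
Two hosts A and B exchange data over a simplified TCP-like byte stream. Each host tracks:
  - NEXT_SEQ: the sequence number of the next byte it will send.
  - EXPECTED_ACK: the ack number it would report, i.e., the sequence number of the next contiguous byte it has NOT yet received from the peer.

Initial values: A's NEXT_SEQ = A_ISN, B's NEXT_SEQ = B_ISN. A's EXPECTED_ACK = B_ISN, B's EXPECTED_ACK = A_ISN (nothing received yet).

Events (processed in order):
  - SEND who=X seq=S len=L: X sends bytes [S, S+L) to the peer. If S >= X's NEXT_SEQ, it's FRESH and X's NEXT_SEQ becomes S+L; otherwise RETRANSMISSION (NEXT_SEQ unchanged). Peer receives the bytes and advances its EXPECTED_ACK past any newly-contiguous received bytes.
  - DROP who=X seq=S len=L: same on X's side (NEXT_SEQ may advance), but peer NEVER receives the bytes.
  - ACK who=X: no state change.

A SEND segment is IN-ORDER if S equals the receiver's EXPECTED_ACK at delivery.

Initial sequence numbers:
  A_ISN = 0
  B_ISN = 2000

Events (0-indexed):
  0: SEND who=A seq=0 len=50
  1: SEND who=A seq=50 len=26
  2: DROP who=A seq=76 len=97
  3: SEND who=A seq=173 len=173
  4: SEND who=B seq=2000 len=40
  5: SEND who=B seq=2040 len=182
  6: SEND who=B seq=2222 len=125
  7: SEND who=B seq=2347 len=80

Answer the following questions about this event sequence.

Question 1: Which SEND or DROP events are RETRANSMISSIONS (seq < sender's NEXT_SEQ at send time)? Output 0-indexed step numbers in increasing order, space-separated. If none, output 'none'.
Step 0: SEND seq=0 -> fresh
Step 1: SEND seq=50 -> fresh
Step 2: DROP seq=76 -> fresh
Step 3: SEND seq=173 -> fresh
Step 4: SEND seq=2000 -> fresh
Step 5: SEND seq=2040 -> fresh
Step 6: SEND seq=2222 -> fresh
Step 7: SEND seq=2347 -> fresh

Answer: none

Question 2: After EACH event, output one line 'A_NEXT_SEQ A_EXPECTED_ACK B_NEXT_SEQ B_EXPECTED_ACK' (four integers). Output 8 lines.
50 2000 2000 50
76 2000 2000 76
173 2000 2000 76
346 2000 2000 76
346 2040 2040 76
346 2222 2222 76
346 2347 2347 76
346 2427 2427 76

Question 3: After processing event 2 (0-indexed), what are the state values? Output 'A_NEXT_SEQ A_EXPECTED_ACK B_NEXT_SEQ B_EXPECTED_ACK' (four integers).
After event 0: A_seq=50 A_ack=2000 B_seq=2000 B_ack=50
After event 1: A_seq=76 A_ack=2000 B_seq=2000 B_ack=76
After event 2: A_seq=173 A_ack=2000 B_seq=2000 B_ack=76

173 2000 2000 76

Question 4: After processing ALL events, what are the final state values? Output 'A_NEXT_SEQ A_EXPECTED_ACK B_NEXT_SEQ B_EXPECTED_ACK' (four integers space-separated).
After event 0: A_seq=50 A_ack=2000 B_seq=2000 B_ack=50
After event 1: A_seq=76 A_ack=2000 B_seq=2000 B_ack=76
After event 2: A_seq=173 A_ack=2000 B_seq=2000 B_ack=76
After event 3: A_seq=346 A_ack=2000 B_seq=2000 B_ack=76
After event 4: A_seq=346 A_ack=2040 B_seq=2040 B_ack=76
After event 5: A_seq=346 A_ack=2222 B_seq=2222 B_ack=76
After event 6: A_seq=346 A_ack=2347 B_seq=2347 B_ack=76
After event 7: A_seq=346 A_ack=2427 B_seq=2427 B_ack=76

Answer: 346 2427 2427 76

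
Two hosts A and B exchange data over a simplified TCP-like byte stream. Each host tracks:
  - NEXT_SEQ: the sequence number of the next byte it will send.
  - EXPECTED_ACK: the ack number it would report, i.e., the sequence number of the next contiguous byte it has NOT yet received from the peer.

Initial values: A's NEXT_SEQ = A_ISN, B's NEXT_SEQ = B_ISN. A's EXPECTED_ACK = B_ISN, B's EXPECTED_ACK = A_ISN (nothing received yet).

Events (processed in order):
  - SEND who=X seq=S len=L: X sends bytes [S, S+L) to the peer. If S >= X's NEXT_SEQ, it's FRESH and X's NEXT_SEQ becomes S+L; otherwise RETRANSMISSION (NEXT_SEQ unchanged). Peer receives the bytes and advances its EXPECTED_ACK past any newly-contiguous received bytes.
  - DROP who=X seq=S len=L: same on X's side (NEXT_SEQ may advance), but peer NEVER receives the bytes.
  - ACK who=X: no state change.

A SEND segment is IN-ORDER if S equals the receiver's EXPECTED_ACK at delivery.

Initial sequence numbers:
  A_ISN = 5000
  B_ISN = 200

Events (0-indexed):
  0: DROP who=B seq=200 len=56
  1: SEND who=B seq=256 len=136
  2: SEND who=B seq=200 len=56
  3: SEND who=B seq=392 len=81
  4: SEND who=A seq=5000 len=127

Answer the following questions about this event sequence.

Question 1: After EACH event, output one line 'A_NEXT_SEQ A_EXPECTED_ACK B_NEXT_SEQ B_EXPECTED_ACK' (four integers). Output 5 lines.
5000 200 256 5000
5000 200 392 5000
5000 392 392 5000
5000 473 473 5000
5127 473 473 5127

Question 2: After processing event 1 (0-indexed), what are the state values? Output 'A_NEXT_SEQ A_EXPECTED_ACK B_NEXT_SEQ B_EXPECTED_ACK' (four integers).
After event 0: A_seq=5000 A_ack=200 B_seq=256 B_ack=5000
After event 1: A_seq=5000 A_ack=200 B_seq=392 B_ack=5000

5000 200 392 5000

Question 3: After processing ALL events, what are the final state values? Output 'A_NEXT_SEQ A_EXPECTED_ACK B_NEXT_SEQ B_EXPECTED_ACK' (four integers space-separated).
After event 0: A_seq=5000 A_ack=200 B_seq=256 B_ack=5000
After event 1: A_seq=5000 A_ack=200 B_seq=392 B_ack=5000
After event 2: A_seq=5000 A_ack=392 B_seq=392 B_ack=5000
After event 3: A_seq=5000 A_ack=473 B_seq=473 B_ack=5000
After event 4: A_seq=5127 A_ack=473 B_seq=473 B_ack=5127

Answer: 5127 473 473 5127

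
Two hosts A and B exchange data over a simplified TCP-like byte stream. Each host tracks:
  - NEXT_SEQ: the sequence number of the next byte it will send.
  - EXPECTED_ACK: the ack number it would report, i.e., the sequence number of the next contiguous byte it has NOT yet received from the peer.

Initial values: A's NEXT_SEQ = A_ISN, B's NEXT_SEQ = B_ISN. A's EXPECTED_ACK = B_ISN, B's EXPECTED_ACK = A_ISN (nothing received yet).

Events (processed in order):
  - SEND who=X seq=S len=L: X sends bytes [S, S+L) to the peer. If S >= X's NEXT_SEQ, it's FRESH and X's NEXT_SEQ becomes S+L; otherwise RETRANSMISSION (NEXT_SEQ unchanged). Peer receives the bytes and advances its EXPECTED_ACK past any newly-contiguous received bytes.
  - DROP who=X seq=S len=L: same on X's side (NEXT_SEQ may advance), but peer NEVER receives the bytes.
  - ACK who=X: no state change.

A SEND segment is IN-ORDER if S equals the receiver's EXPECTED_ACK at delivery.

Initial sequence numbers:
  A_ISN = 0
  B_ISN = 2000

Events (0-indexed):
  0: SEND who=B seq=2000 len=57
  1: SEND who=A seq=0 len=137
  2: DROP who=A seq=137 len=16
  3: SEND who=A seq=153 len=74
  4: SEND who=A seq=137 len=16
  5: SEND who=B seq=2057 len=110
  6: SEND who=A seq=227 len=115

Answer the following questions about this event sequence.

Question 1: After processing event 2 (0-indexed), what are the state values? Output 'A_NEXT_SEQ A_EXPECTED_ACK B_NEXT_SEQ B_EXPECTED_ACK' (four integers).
After event 0: A_seq=0 A_ack=2057 B_seq=2057 B_ack=0
After event 1: A_seq=137 A_ack=2057 B_seq=2057 B_ack=137
After event 2: A_seq=153 A_ack=2057 B_seq=2057 B_ack=137

153 2057 2057 137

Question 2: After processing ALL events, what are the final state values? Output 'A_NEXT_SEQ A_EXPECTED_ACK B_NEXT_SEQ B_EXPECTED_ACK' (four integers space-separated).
After event 0: A_seq=0 A_ack=2057 B_seq=2057 B_ack=0
After event 1: A_seq=137 A_ack=2057 B_seq=2057 B_ack=137
After event 2: A_seq=153 A_ack=2057 B_seq=2057 B_ack=137
After event 3: A_seq=227 A_ack=2057 B_seq=2057 B_ack=137
After event 4: A_seq=227 A_ack=2057 B_seq=2057 B_ack=227
After event 5: A_seq=227 A_ack=2167 B_seq=2167 B_ack=227
After event 6: A_seq=342 A_ack=2167 B_seq=2167 B_ack=342

Answer: 342 2167 2167 342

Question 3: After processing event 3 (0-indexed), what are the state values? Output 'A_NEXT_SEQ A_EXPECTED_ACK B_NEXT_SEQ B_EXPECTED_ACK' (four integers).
After event 0: A_seq=0 A_ack=2057 B_seq=2057 B_ack=0
After event 1: A_seq=137 A_ack=2057 B_seq=2057 B_ack=137
After event 2: A_seq=153 A_ack=2057 B_seq=2057 B_ack=137
After event 3: A_seq=227 A_ack=2057 B_seq=2057 B_ack=137

227 2057 2057 137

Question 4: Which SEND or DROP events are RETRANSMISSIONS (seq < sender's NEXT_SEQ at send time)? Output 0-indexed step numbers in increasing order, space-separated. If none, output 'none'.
Step 0: SEND seq=2000 -> fresh
Step 1: SEND seq=0 -> fresh
Step 2: DROP seq=137 -> fresh
Step 3: SEND seq=153 -> fresh
Step 4: SEND seq=137 -> retransmit
Step 5: SEND seq=2057 -> fresh
Step 6: SEND seq=227 -> fresh

Answer: 4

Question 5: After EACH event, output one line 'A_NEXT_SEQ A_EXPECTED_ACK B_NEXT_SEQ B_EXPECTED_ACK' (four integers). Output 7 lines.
0 2057 2057 0
137 2057 2057 137
153 2057 2057 137
227 2057 2057 137
227 2057 2057 227
227 2167 2167 227
342 2167 2167 342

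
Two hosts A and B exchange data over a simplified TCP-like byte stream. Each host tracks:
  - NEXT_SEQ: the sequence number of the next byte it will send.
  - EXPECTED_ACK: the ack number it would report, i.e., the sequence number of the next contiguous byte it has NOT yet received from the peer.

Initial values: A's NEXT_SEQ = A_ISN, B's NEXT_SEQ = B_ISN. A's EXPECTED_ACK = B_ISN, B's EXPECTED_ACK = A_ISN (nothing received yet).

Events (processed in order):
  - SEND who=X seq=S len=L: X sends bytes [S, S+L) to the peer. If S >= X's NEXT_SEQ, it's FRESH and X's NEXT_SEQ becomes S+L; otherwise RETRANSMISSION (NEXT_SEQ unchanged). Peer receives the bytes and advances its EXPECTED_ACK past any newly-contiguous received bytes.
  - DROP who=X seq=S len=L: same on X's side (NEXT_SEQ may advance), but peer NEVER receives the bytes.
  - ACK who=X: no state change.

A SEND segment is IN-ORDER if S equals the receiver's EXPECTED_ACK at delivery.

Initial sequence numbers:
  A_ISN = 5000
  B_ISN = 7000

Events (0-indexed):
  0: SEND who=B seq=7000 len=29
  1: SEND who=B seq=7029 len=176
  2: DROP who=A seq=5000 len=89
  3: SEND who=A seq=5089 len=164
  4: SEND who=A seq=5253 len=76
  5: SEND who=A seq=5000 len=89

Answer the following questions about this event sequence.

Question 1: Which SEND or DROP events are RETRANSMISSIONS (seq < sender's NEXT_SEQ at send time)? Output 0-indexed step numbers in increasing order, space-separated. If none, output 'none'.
Answer: 5

Derivation:
Step 0: SEND seq=7000 -> fresh
Step 1: SEND seq=7029 -> fresh
Step 2: DROP seq=5000 -> fresh
Step 3: SEND seq=5089 -> fresh
Step 4: SEND seq=5253 -> fresh
Step 5: SEND seq=5000 -> retransmit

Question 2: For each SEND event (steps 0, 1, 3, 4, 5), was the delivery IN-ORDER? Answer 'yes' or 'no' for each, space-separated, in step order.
Answer: yes yes no no yes

Derivation:
Step 0: SEND seq=7000 -> in-order
Step 1: SEND seq=7029 -> in-order
Step 3: SEND seq=5089 -> out-of-order
Step 4: SEND seq=5253 -> out-of-order
Step 5: SEND seq=5000 -> in-order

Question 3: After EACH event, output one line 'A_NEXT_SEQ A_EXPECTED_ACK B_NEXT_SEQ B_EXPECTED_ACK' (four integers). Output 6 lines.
5000 7029 7029 5000
5000 7205 7205 5000
5089 7205 7205 5000
5253 7205 7205 5000
5329 7205 7205 5000
5329 7205 7205 5329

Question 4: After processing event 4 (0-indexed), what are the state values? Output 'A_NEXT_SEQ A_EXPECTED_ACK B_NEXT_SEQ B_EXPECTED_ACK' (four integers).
After event 0: A_seq=5000 A_ack=7029 B_seq=7029 B_ack=5000
After event 1: A_seq=5000 A_ack=7205 B_seq=7205 B_ack=5000
After event 2: A_seq=5089 A_ack=7205 B_seq=7205 B_ack=5000
After event 3: A_seq=5253 A_ack=7205 B_seq=7205 B_ack=5000
After event 4: A_seq=5329 A_ack=7205 B_seq=7205 B_ack=5000

5329 7205 7205 5000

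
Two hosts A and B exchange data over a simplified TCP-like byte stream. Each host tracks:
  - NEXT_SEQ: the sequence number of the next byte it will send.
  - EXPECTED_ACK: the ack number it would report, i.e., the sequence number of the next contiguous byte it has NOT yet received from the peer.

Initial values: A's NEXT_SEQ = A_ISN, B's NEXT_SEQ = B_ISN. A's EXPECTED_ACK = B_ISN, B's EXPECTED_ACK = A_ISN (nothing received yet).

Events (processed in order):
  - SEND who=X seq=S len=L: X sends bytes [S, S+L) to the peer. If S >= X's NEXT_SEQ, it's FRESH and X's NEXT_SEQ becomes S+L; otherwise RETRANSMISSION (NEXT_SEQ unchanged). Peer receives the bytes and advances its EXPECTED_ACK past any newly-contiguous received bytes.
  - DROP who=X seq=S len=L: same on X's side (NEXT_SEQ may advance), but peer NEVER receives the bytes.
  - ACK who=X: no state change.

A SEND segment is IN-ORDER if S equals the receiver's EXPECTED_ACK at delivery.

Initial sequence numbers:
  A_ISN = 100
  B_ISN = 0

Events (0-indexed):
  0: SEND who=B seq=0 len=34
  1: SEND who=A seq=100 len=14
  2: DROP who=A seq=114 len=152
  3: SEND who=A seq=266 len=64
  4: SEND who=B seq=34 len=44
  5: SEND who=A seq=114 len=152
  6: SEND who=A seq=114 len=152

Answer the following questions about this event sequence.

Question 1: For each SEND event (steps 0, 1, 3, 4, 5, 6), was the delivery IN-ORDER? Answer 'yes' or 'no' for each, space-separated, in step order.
Answer: yes yes no yes yes no

Derivation:
Step 0: SEND seq=0 -> in-order
Step 1: SEND seq=100 -> in-order
Step 3: SEND seq=266 -> out-of-order
Step 4: SEND seq=34 -> in-order
Step 5: SEND seq=114 -> in-order
Step 6: SEND seq=114 -> out-of-order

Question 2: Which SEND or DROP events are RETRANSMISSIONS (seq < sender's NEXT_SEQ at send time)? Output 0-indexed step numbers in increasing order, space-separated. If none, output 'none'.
Step 0: SEND seq=0 -> fresh
Step 1: SEND seq=100 -> fresh
Step 2: DROP seq=114 -> fresh
Step 3: SEND seq=266 -> fresh
Step 4: SEND seq=34 -> fresh
Step 5: SEND seq=114 -> retransmit
Step 6: SEND seq=114 -> retransmit

Answer: 5 6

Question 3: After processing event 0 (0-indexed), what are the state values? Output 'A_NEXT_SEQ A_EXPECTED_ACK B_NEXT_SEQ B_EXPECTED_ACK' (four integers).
After event 0: A_seq=100 A_ack=34 B_seq=34 B_ack=100

100 34 34 100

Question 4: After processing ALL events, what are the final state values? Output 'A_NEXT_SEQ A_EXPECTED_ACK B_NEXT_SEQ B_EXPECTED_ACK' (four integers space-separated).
Answer: 330 78 78 330

Derivation:
After event 0: A_seq=100 A_ack=34 B_seq=34 B_ack=100
After event 1: A_seq=114 A_ack=34 B_seq=34 B_ack=114
After event 2: A_seq=266 A_ack=34 B_seq=34 B_ack=114
After event 3: A_seq=330 A_ack=34 B_seq=34 B_ack=114
After event 4: A_seq=330 A_ack=78 B_seq=78 B_ack=114
After event 5: A_seq=330 A_ack=78 B_seq=78 B_ack=330
After event 6: A_seq=330 A_ack=78 B_seq=78 B_ack=330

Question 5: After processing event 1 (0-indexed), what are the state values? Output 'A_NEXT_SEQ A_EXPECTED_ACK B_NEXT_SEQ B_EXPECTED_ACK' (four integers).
After event 0: A_seq=100 A_ack=34 B_seq=34 B_ack=100
After event 1: A_seq=114 A_ack=34 B_seq=34 B_ack=114

114 34 34 114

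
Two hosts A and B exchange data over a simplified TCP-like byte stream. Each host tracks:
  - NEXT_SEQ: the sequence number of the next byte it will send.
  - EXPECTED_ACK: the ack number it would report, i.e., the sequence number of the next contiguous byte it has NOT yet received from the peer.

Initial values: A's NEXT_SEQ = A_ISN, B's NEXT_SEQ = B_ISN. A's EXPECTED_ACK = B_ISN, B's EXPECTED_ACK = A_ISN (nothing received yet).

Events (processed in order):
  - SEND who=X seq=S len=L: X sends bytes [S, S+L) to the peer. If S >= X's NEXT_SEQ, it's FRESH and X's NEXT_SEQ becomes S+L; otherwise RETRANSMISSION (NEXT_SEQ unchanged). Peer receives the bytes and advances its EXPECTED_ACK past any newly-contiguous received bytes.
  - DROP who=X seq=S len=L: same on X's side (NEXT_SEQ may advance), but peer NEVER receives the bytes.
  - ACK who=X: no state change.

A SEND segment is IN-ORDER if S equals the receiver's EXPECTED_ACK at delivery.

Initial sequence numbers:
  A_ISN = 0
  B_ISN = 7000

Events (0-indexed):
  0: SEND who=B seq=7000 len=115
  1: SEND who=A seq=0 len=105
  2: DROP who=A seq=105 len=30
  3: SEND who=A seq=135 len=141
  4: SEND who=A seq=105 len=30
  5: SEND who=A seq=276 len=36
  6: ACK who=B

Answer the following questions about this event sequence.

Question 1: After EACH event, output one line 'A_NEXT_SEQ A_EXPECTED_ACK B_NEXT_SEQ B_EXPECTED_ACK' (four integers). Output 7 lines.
0 7115 7115 0
105 7115 7115 105
135 7115 7115 105
276 7115 7115 105
276 7115 7115 276
312 7115 7115 312
312 7115 7115 312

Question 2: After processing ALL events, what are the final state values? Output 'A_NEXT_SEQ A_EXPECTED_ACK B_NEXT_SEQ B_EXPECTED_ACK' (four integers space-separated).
Answer: 312 7115 7115 312

Derivation:
After event 0: A_seq=0 A_ack=7115 B_seq=7115 B_ack=0
After event 1: A_seq=105 A_ack=7115 B_seq=7115 B_ack=105
After event 2: A_seq=135 A_ack=7115 B_seq=7115 B_ack=105
After event 3: A_seq=276 A_ack=7115 B_seq=7115 B_ack=105
After event 4: A_seq=276 A_ack=7115 B_seq=7115 B_ack=276
After event 5: A_seq=312 A_ack=7115 B_seq=7115 B_ack=312
After event 6: A_seq=312 A_ack=7115 B_seq=7115 B_ack=312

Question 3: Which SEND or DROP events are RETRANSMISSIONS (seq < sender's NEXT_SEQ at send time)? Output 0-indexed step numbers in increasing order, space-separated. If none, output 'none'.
Answer: 4

Derivation:
Step 0: SEND seq=7000 -> fresh
Step 1: SEND seq=0 -> fresh
Step 2: DROP seq=105 -> fresh
Step 3: SEND seq=135 -> fresh
Step 4: SEND seq=105 -> retransmit
Step 5: SEND seq=276 -> fresh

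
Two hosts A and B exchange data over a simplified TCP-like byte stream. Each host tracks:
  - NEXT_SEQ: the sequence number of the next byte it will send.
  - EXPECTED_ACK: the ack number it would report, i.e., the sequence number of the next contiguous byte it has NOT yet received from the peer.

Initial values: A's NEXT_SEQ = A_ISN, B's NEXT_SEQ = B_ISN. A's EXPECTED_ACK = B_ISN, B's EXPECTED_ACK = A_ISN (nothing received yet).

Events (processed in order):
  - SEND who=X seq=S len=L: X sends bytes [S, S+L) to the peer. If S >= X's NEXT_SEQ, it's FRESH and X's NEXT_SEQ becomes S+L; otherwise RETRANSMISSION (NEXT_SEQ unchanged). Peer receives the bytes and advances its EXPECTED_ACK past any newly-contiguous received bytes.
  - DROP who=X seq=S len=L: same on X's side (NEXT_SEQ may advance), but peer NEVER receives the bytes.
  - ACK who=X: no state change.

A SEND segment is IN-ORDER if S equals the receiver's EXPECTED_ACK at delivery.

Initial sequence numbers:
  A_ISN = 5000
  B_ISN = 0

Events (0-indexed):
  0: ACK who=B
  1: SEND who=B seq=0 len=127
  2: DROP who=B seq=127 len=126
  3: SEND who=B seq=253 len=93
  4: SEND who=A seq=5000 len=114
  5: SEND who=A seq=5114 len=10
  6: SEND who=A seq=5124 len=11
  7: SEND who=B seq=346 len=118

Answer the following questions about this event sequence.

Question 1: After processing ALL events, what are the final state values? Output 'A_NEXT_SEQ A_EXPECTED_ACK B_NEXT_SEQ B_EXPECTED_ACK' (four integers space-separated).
Answer: 5135 127 464 5135

Derivation:
After event 0: A_seq=5000 A_ack=0 B_seq=0 B_ack=5000
After event 1: A_seq=5000 A_ack=127 B_seq=127 B_ack=5000
After event 2: A_seq=5000 A_ack=127 B_seq=253 B_ack=5000
After event 3: A_seq=5000 A_ack=127 B_seq=346 B_ack=5000
After event 4: A_seq=5114 A_ack=127 B_seq=346 B_ack=5114
After event 5: A_seq=5124 A_ack=127 B_seq=346 B_ack=5124
After event 6: A_seq=5135 A_ack=127 B_seq=346 B_ack=5135
After event 7: A_seq=5135 A_ack=127 B_seq=464 B_ack=5135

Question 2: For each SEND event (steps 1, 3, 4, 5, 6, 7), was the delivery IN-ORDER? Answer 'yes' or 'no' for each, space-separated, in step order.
Answer: yes no yes yes yes no

Derivation:
Step 1: SEND seq=0 -> in-order
Step 3: SEND seq=253 -> out-of-order
Step 4: SEND seq=5000 -> in-order
Step 5: SEND seq=5114 -> in-order
Step 6: SEND seq=5124 -> in-order
Step 7: SEND seq=346 -> out-of-order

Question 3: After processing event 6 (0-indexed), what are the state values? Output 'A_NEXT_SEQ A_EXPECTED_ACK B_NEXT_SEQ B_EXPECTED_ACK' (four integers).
After event 0: A_seq=5000 A_ack=0 B_seq=0 B_ack=5000
After event 1: A_seq=5000 A_ack=127 B_seq=127 B_ack=5000
After event 2: A_seq=5000 A_ack=127 B_seq=253 B_ack=5000
After event 3: A_seq=5000 A_ack=127 B_seq=346 B_ack=5000
After event 4: A_seq=5114 A_ack=127 B_seq=346 B_ack=5114
After event 5: A_seq=5124 A_ack=127 B_seq=346 B_ack=5124
After event 6: A_seq=5135 A_ack=127 B_seq=346 B_ack=5135

5135 127 346 5135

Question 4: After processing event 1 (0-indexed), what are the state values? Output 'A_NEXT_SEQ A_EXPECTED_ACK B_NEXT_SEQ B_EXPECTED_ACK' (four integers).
After event 0: A_seq=5000 A_ack=0 B_seq=0 B_ack=5000
After event 1: A_seq=5000 A_ack=127 B_seq=127 B_ack=5000

5000 127 127 5000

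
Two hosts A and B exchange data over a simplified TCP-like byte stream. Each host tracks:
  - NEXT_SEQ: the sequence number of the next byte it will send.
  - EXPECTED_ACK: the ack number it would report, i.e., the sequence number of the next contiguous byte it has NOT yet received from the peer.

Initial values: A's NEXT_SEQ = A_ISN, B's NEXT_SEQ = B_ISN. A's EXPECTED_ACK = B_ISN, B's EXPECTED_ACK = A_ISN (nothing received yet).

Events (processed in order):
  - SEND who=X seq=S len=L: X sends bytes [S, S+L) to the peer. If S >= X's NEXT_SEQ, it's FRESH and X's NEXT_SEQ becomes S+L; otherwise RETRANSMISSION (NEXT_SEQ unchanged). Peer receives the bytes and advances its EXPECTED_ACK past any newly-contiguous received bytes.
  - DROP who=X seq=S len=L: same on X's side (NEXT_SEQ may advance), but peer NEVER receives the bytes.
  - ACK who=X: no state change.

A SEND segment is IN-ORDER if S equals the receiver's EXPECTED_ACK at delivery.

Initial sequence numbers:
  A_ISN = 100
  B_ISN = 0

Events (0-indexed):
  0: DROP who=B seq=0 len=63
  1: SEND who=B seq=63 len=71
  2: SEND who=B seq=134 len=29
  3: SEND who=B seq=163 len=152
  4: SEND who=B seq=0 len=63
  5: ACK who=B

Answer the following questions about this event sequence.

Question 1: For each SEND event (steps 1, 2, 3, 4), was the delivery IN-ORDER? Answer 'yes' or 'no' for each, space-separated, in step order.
Step 1: SEND seq=63 -> out-of-order
Step 2: SEND seq=134 -> out-of-order
Step 3: SEND seq=163 -> out-of-order
Step 4: SEND seq=0 -> in-order

Answer: no no no yes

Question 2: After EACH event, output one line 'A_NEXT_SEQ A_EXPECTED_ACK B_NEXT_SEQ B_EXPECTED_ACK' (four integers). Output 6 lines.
100 0 63 100
100 0 134 100
100 0 163 100
100 0 315 100
100 315 315 100
100 315 315 100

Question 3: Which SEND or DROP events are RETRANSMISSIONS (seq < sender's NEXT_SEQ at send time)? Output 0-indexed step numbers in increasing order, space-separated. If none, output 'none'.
Step 0: DROP seq=0 -> fresh
Step 1: SEND seq=63 -> fresh
Step 2: SEND seq=134 -> fresh
Step 3: SEND seq=163 -> fresh
Step 4: SEND seq=0 -> retransmit

Answer: 4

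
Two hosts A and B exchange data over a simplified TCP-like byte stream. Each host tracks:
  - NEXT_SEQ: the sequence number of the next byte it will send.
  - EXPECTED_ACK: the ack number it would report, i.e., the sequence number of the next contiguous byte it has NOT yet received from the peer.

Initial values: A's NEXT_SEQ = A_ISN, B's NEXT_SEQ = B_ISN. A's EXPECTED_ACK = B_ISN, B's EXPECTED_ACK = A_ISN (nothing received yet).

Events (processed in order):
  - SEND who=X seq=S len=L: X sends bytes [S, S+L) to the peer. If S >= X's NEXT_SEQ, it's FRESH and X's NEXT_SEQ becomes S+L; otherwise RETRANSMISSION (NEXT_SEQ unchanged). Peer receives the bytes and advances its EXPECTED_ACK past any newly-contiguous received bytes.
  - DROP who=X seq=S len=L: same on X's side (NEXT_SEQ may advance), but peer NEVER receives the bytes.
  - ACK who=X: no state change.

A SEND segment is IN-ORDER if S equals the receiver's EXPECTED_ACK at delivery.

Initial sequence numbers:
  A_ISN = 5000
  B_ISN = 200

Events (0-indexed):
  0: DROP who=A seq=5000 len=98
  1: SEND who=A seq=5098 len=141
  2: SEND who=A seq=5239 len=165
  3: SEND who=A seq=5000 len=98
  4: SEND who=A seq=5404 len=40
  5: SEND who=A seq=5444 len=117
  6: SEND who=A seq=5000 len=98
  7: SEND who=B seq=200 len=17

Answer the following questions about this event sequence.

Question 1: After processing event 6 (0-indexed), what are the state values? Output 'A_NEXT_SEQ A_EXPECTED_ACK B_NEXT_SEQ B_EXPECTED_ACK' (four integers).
After event 0: A_seq=5098 A_ack=200 B_seq=200 B_ack=5000
After event 1: A_seq=5239 A_ack=200 B_seq=200 B_ack=5000
After event 2: A_seq=5404 A_ack=200 B_seq=200 B_ack=5000
After event 3: A_seq=5404 A_ack=200 B_seq=200 B_ack=5404
After event 4: A_seq=5444 A_ack=200 B_seq=200 B_ack=5444
After event 5: A_seq=5561 A_ack=200 B_seq=200 B_ack=5561
After event 6: A_seq=5561 A_ack=200 B_seq=200 B_ack=5561

5561 200 200 5561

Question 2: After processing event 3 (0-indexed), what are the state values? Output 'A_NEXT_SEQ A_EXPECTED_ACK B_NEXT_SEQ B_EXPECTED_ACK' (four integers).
After event 0: A_seq=5098 A_ack=200 B_seq=200 B_ack=5000
After event 1: A_seq=5239 A_ack=200 B_seq=200 B_ack=5000
After event 2: A_seq=5404 A_ack=200 B_seq=200 B_ack=5000
After event 3: A_seq=5404 A_ack=200 B_seq=200 B_ack=5404

5404 200 200 5404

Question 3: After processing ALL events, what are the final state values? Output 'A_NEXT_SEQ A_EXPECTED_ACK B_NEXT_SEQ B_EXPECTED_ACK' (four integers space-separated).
After event 0: A_seq=5098 A_ack=200 B_seq=200 B_ack=5000
After event 1: A_seq=5239 A_ack=200 B_seq=200 B_ack=5000
After event 2: A_seq=5404 A_ack=200 B_seq=200 B_ack=5000
After event 3: A_seq=5404 A_ack=200 B_seq=200 B_ack=5404
After event 4: A_seq=5444 A_ack=200 B_seq=200 B_ack=5444
After event 5: A_seq=5561 A_ack=200 B_seq=200 B_ack=5561
After event 6: A_seq=5561 A_ack=200 B_seq=200 B_ack=5561
After event 7: A_seq=5561 A_ack=217 B_seq=217 B_ack=5561

Answer: 5561 217 217 5561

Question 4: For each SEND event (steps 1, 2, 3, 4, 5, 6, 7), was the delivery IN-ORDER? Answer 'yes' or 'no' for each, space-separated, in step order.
Step 1: SEND seq=5098 -> out-of-order
Step 2: SEND seq=5239 -> out-of-order
Step 3: SEND seq=5000 -> in-order
Step 4: SEND seq=5404 -> in-order
Step 5: SEND seq=5444 -> in-order
Step 6: SEND seq=5000 -> out-of-order
Step 7: SEND seq=200 -> in-order

Answer: no no yes yes yes no yes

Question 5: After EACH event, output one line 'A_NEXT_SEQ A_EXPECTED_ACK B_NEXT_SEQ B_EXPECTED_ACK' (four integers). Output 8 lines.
5098 200 200 5000
5239 200 200 5000
5404 200 200 5000
5404 200 200 5404
5444 200 200 5444
5561 200 200 5561
5561 200 200 5561
5561 217 217 5561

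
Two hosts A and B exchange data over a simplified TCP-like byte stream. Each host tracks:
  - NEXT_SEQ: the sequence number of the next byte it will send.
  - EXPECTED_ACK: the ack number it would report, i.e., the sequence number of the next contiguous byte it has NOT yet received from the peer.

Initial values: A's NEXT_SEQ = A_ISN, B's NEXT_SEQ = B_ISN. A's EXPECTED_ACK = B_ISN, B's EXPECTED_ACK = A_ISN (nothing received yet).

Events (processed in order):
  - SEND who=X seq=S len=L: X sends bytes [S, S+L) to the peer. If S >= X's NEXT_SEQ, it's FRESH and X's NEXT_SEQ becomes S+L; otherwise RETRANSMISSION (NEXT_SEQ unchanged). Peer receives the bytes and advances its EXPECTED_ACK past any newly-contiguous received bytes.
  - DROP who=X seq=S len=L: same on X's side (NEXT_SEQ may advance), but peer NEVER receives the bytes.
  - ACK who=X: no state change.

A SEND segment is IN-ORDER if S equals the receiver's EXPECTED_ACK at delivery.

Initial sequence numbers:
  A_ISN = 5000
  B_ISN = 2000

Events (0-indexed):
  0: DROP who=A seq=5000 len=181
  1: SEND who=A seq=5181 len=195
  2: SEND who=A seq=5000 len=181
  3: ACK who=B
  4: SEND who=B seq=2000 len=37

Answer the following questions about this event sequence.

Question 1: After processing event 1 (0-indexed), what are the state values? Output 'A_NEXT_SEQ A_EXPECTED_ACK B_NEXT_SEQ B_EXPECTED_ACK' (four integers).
After event 0: A_seq=5181 A_ack=2000 B_seq=2000 B_ack=5000
After event 1: A_seq=5376 A_ack=2000 B_seq=2000 B_ack=5000

5376 2000 2000 5000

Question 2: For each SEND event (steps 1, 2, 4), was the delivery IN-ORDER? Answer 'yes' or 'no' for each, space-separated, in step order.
Step 1: SEND seq=5181 -> out-of-order
Step 2: SEND seq=5000 -> in-order
Step 4: SEND seq=2000 -> in-order

Answer: no yes yes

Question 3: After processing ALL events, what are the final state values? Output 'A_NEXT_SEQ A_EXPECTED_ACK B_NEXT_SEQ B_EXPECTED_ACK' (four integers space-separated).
Answer: 5376 2037 2037 5376

Derivation:
After event 0: A_seq=5181 A_ack=2000 B_seq=2000 B_ack=5000
After event 1: A_seq=5376 A_ack=2000 B_seq=2000 B_ack=5000
After event 2: A_seq=5376 A_ack=2000 B_seq=2000 B_ack=5376
After event 3: A_seq=5376 A_ack=2000 B_seq=2000 B_ack=5376
After event 4: A_seq=5376 A_ack=2037 B_seq=2037 B_ack=5376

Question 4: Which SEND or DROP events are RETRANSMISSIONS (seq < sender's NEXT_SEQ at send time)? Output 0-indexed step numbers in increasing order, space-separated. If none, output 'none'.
Step 0: DROP seq=5000 -> fresh
Step 1: SEND seq=5181 -> fresh
Step 2: SEND seq=5000 -> retransmit
Step 4: SEND seq=2000 -> fresh

Answer: 2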